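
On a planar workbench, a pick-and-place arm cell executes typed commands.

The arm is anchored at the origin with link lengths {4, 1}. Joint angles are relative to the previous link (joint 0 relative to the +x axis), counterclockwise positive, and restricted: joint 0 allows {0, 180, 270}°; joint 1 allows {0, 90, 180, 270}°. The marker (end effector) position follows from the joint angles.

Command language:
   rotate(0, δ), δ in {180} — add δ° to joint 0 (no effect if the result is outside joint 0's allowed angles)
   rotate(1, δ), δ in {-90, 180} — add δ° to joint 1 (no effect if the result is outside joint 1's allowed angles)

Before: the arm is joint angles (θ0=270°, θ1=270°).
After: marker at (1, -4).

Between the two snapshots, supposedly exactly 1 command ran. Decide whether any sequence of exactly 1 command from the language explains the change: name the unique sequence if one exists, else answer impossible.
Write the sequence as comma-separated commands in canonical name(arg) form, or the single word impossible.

rotate(1, 180)

t0: joint angles (θ0=270°, θ1=270°)
step 1 (rotate(1, 180)): joint angles (θ0=270°, θ1=90°)
no other 1-command option fits: unique.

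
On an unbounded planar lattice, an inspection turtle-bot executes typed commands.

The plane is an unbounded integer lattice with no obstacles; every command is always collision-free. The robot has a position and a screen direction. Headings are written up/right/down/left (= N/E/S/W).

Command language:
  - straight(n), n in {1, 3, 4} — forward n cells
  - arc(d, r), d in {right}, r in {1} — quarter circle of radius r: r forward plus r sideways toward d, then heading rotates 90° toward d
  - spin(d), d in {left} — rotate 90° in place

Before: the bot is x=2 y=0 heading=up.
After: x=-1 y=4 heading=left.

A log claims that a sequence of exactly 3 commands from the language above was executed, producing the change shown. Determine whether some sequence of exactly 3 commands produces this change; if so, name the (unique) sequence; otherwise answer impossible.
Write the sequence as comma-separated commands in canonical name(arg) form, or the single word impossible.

key: position moved to (-1,4) AND the heading swung to W — translation plus rotation needed
begin: x=2 y=0 heading=up
t=1 straight(4) ⇒ x=2 y=4 heading=up
t=2 spin(left) ⇒ x=2 y=4 heading=left
t=3 straight(3) ⇒ x=-1 y=4 heading=left
uniquely the one of 125 3-step routes that fits.

straight(4), spin(left), straight(3)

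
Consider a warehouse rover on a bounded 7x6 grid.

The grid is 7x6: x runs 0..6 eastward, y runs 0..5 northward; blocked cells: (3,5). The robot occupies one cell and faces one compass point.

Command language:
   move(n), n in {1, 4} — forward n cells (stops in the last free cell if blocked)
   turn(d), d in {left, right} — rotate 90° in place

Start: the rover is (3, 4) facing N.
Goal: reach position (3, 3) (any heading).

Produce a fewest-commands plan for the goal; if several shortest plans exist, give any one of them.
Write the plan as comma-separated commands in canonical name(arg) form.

t0: (3, 4) facing N
t=1 turn(left) ⇒ (3, 4) facing W
t=2 turn(left) ⇒ (3, 4) facing S
t=3 move(1) ⇒ (3, 3) facing S
nothing shorter than 3 reaches the goal.

turn(left), turn(left), move(1)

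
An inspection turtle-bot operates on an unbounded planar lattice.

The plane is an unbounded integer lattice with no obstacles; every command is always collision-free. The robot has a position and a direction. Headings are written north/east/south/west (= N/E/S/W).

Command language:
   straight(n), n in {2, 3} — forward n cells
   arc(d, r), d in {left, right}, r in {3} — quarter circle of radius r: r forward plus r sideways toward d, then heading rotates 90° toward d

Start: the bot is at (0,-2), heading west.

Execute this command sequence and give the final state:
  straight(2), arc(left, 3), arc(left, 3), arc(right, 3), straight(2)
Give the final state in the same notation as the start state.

at (1,-13), heading south

from: at (0,-2), heading west
step 1 (straight(2)): at (-2,-2), heading west
step 2 (arc(left, 3)): at (-5,-5), heading south
step 3 (arc(left, 3)): at (-2,-8), heading east
step 4 (arc(right, 3)): at (1,-11), heading south
step 5 (straight(2)): at (1,-13), heading south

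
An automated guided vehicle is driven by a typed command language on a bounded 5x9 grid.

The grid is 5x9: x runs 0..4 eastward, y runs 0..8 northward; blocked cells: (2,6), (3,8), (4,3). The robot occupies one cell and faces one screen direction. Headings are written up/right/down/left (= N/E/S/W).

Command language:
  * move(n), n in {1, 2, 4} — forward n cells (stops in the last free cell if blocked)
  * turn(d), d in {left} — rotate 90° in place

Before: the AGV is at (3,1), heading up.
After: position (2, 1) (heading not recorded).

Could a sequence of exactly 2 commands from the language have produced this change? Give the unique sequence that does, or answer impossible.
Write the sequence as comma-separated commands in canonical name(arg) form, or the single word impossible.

key: order matters: swapping turn(left) and move(1) lands elsewhere
initial: at (3,1), heading up
step 1 (turn(left)): at (3,1), heading left
step 2 (move(1)): at (2,1), heading left
uniquely the one of 16 2-step routes that fits.

turn(left), move(1)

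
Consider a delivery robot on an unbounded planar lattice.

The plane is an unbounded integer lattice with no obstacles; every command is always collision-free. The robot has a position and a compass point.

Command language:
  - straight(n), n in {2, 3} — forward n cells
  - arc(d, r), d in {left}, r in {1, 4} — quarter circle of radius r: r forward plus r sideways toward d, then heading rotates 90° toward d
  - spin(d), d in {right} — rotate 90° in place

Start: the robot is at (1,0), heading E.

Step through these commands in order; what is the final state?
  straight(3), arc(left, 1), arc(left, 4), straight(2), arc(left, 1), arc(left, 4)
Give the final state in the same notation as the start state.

at (2,0), heading E

start: at (1,0), heading E
1. straight(3) → at (4,0), heading E
2. arc(left, 1) → at (5,1), heading N
3. arc(left, 4) → at (1,5), heading W
4. straight(2) → at (-1,5), heading W
5. arc(left, 1) → at (-2,4), heading S
6. arc(left, 4) → at (2,0), heading E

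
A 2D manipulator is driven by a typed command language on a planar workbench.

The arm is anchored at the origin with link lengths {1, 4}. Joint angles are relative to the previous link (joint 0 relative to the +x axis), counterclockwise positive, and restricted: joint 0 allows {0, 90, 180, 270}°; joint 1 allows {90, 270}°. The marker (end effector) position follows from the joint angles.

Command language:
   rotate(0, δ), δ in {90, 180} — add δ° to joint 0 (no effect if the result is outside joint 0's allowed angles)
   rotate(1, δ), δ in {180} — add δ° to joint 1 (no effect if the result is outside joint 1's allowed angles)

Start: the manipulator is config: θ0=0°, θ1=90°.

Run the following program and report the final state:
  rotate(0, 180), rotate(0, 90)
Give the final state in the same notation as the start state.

begin: config: θ0=0°, θ1=90°
t=1 rotate(0, 180) ⇒ config: θ0=180°, θ1=90°
t=2 rotate(0, 90) ⇒ config: θ0=270°, θ1=90°

config: θ0=270°, θ1=90°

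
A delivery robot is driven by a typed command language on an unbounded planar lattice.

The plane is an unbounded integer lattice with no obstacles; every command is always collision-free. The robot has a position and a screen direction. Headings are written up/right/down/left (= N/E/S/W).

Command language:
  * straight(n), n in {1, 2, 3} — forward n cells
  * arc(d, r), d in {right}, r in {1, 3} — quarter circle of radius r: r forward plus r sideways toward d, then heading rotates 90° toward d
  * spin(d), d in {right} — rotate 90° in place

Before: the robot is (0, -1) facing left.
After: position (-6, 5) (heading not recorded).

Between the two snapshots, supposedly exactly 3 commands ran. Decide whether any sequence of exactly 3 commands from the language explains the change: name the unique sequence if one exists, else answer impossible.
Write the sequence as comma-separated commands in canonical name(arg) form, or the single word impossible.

initial: (0, -1) facing left
[1] after straight(3): (-3, -1) facing left
[2] after arc(right, 3): (-6, 2) facing up
[3] after straight(3): (-6, 5) facing up
uniquely the one of 216 3-step routes that fits.

straight(3), arc(right, 3), straight(3)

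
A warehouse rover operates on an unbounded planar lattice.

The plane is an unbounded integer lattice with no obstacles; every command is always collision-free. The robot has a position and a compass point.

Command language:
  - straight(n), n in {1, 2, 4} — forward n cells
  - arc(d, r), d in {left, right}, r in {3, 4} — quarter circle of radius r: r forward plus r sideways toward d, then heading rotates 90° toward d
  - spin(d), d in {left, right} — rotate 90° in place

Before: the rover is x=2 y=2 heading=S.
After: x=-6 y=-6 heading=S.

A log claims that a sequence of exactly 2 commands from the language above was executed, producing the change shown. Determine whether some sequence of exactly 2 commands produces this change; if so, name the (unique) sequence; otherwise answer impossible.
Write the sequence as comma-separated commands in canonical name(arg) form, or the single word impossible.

key: order matters: swapping arc(right, 4) and arc(left, 4) lands elsewhere
initial: x=2 y=2 heading=S
[1] after arc(right, 4): x=-2 y=-2 heading=W
[2] after arc(left, 4): x=-6 y=-6 heading=S
all 81 alternatives checked — unique.

arc(right, 4), arc(left, 4)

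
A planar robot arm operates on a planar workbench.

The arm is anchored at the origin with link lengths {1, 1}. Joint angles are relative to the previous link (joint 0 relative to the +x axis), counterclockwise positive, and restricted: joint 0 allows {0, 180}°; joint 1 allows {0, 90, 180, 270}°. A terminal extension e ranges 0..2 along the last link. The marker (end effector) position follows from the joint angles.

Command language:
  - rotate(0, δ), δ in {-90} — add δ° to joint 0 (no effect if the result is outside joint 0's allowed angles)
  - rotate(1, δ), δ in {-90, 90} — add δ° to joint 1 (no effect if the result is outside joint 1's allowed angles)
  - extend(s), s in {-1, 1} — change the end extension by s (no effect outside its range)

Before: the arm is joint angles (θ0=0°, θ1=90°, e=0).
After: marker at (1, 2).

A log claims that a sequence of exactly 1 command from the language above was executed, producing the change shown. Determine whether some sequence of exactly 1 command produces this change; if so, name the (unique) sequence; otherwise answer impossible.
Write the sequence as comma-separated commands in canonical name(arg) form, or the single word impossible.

t0: joint angles (θ0=0°, θ1=90°, e=0)
t=1 extend(1) ⇒ joint angles (θ0=0°, θ1=90°, e=1)
no rival 1-sequence matches.

extend(1)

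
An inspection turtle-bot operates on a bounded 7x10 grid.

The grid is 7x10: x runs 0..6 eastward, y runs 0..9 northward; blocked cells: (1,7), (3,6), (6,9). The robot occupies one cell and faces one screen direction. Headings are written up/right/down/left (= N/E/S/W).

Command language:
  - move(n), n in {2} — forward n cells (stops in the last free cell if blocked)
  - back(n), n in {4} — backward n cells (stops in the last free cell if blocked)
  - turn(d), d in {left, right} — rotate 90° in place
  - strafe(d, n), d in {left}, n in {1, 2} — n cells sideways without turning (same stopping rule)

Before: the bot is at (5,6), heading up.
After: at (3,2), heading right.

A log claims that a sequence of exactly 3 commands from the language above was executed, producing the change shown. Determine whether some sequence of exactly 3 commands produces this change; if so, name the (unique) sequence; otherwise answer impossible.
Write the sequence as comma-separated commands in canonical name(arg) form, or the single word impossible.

back(4), strafe(left, 2), turn(right)

key: running turn(right) before back(4) would end elsewhere — order is forced
start: at (5,6), heading up
[1] after back(4): at (5,2), heading up
[2] after strafe(left, 2): at (3,2), heading up
[3] after turn(right): at (3,2), heading right
all 216 alternatives checked — unique.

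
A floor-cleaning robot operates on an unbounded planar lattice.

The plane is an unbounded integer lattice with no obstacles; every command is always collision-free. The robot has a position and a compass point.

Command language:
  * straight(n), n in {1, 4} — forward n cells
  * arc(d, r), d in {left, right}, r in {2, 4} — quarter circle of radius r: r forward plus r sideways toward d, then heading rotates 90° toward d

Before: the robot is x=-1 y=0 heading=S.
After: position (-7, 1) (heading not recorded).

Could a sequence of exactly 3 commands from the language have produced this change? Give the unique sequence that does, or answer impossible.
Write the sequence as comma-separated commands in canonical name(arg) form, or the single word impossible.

straight(1), arc(right, 2), arc(right, 4)

key: running arc(right, 4) before straight(1) would end elsewhere — order is forced
start: x=-1 y=0 heading=S
[1] after straight(1): x=-1 y=-1 heading=S
[2] after arc(right, 2): x=-3 y=-3 heading=W
[3] after arc(right, 4): x=-7 y=1 heading=N
uniquely the one of 216 3-step routes that fits.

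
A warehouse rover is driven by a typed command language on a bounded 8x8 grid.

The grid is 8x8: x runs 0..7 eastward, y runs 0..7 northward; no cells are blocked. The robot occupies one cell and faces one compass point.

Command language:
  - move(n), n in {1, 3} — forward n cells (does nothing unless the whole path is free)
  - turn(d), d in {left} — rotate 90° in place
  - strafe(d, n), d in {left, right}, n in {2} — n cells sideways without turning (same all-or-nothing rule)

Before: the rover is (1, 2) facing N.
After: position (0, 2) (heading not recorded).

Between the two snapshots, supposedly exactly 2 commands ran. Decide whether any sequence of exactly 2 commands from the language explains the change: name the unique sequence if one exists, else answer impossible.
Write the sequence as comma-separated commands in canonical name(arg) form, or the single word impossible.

key: order matters: swapping turn(left) and move(1) lands elsewhere
from: (1, 2) facing N
[1] after turn(left): (1, 2) facing W
[2] after move(1): (0, 2) facing W
no rival 2-sequence matches.

turn(left), move(1)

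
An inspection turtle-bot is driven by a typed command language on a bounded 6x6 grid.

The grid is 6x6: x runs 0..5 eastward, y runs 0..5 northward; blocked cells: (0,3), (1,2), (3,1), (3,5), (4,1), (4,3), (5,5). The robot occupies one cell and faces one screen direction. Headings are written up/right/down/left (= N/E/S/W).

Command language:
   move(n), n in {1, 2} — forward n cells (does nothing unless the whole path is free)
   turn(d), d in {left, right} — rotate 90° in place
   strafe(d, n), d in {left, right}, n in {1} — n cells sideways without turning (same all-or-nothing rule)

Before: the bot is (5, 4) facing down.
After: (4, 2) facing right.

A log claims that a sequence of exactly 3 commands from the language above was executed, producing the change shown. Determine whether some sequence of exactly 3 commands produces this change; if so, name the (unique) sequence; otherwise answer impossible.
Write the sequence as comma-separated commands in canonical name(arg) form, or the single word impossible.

move(2), strafe(right, 1), turn(left)

key: order matters: swapping move(2) and turn(left) lands elsewhere
begin: (5, 4) facing down
1. move(2) → (5, 2) facing down
2. strafe(right, 1) → (4, 2) facing down
3. turn(left) → (4, 2) facing right
all 216 alternatives checked — unique.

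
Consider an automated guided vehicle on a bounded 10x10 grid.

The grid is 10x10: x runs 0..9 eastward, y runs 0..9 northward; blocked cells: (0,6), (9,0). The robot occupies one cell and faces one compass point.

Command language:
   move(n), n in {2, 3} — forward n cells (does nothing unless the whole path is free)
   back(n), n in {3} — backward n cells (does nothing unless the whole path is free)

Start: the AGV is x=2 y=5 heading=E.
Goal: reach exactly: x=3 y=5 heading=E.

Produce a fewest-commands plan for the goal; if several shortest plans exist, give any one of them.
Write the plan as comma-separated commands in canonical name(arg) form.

initial: x=2 y=5 heading=E
[1] after move(2): x=4 y=5 heading=E
[2] after move(2): x=6 y=5 heading=E
[3] after back(3): x=3 y=5 heading=E
shorter routes all fall short; 3 is best.

move(2), move(2), back(3)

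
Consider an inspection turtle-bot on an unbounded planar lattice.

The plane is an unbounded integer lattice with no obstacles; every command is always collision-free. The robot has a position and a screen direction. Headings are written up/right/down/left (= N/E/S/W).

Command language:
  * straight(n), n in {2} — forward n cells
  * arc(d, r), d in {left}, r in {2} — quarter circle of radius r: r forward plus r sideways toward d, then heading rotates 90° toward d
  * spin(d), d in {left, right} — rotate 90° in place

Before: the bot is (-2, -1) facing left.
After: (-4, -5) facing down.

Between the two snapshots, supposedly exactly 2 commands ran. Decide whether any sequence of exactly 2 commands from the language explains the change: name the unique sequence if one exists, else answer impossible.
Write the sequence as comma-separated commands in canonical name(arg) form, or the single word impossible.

key: order matters: swapping arc(left, 2) and straight(2) lands elsewhere
begin: (-2, -1) facing left
t=1 arc(left, 2) ⇒ (-4, -3) facing down
t=2 straight(2) ⇒ (-4, -5) facing down
all 16 alternatives checked — unique.

arc(left, 2), straight(2)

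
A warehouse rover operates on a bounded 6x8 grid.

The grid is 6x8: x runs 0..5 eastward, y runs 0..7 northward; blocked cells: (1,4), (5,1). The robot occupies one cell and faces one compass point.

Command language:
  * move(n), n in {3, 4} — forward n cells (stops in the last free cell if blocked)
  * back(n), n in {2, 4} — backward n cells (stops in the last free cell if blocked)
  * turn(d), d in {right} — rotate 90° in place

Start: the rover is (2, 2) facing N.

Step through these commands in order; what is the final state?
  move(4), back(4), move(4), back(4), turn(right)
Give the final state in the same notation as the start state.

begin: (2, 2) facing N
t=1 move(4) ⇒ (2, 6) facing N
t=2 back(4) ⇒ (2, 2) facing N
t=3 move(4) ⇒ (2, 6) facing N
t=4 back(4) ⇒ (2, 2) facing N
t=5 turn(right) ⇒ (2, 2) facing E

(2, 2) facing E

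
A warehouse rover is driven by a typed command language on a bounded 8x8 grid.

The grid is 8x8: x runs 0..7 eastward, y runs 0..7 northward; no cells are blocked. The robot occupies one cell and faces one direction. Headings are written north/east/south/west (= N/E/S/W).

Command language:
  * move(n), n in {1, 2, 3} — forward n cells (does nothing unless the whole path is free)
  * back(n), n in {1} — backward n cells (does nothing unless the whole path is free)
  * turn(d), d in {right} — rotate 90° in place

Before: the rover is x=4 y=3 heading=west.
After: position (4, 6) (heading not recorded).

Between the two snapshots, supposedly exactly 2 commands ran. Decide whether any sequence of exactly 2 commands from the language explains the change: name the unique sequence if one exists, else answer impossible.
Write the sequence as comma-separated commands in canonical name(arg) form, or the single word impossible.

key: order matters: swapping turn(right) and move(3) lands elsewhere
initial: x=4 y=3 heading=west
step 1 (turn(right)): x=4 y=3 heading=north
step 2 (move(3)): x=4 y=6 heading=north
no other 2-command option fits: unique.

turn(right), move(3)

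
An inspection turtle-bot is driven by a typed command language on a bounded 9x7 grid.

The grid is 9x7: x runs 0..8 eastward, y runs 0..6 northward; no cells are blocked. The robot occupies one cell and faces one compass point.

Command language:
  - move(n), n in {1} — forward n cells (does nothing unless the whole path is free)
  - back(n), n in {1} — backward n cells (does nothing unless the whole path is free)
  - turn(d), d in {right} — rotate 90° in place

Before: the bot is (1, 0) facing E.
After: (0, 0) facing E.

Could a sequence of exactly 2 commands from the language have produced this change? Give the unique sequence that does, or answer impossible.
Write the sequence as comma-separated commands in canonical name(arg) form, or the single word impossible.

back(1), back(1)

key: the second back(1) would leave the grid, so it does nothing
initial: (1, 0) facing E
1. back(1) → (0, 0) facing E
2. back(1) → (0, 0) facing E
no other 2-command option fits: unique.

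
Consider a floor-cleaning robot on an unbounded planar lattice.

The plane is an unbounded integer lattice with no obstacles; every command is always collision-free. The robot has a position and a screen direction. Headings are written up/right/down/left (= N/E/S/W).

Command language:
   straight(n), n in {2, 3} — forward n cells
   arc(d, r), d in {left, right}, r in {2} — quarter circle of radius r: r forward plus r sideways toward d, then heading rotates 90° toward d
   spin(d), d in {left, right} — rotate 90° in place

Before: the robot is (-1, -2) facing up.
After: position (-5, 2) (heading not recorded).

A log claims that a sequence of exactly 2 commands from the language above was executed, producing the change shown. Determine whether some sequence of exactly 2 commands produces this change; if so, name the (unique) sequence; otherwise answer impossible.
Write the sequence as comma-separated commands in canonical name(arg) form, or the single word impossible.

key: order matters: swapping arc(left, 2) and arc(right, 2) lands elsewhere
t0: (-1, -2) facing up
1. arc(left, 2) → (-3, 0) facing left
2. arc(right, 2) → (-5, 2) facing up
no other 2-command option fits: unique.

arc(left, 2), arc(right, 2)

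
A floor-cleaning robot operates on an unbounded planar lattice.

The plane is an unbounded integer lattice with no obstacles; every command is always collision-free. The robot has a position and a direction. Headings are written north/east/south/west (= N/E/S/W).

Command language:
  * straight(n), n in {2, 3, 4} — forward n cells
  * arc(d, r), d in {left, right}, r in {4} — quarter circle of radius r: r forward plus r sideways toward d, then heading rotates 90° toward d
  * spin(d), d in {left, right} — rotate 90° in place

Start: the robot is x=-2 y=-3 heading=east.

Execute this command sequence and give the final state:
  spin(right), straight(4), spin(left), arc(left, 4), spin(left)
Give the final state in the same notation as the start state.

from: x=-2 y=-3 heading=east
1. spin(right) → x=-2 y=-3 heading=south
2. straight(4) → x=-2 y=-7 heading=south
3. spin(left) → x=-2 y=-7 heading=east
4. arc(left, 4) → x=2 y=-3 heading=north
5. spin(left) → x=2 y=-3 heading=west

x=2 y=-3 heading=west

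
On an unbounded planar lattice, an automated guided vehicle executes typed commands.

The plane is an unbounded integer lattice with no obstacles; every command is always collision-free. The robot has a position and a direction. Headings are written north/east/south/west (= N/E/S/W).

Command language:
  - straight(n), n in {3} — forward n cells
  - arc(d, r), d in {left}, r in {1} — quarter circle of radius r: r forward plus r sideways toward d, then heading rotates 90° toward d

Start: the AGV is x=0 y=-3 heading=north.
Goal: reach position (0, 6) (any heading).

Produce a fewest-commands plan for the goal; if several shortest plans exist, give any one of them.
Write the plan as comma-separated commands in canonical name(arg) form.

begin: x=0 y=-3 heading=north
[1] after straight(3): x=0 y=0 heading=north
[2] after straight(3): x=0 y=3 heading=north
[3] after straight(3): x=0 y=6 heading=north
nothing shorter than 3 reaches the goal.

straight(3), straight(3), straight(3)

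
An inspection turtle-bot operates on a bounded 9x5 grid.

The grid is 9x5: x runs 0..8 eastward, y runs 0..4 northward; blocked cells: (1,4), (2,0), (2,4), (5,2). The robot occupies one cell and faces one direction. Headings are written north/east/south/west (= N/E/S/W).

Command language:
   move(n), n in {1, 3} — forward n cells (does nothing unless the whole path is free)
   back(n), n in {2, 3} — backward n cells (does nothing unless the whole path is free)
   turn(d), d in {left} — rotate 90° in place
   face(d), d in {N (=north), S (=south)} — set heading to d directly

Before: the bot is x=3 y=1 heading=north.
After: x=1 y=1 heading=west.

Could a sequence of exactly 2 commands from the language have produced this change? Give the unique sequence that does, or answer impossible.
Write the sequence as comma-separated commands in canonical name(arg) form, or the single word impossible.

all 49 sequences checked — none match.

impossible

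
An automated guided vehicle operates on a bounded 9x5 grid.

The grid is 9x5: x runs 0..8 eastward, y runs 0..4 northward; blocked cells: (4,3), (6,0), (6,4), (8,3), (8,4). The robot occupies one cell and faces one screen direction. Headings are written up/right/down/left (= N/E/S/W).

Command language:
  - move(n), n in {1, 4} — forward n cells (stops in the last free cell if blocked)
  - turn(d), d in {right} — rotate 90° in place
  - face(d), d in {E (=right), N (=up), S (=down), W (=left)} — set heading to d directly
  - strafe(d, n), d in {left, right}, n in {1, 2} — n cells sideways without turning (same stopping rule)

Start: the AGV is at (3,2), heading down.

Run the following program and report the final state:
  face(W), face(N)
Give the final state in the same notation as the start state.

at (3,2), heading up

t0: at (3,2), heading down
[1] after face(W): at (3,2), heading left
[2] after face(N): at (3,2), heading up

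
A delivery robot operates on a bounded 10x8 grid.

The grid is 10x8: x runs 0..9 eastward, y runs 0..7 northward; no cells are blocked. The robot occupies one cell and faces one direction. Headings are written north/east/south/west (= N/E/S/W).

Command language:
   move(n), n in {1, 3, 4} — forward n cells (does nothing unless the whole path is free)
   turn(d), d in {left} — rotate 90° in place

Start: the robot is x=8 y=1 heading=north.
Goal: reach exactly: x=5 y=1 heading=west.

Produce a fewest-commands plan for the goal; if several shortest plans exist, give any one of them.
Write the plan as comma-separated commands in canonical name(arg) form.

start: x=8 y=1 heading=north
[1] after turn(left): x=8 y=1 heading=west
[2] after move(3): x=5 y=1 heading=west
no 1-step plan works, so 2 is optimal.

turn(left), move(3)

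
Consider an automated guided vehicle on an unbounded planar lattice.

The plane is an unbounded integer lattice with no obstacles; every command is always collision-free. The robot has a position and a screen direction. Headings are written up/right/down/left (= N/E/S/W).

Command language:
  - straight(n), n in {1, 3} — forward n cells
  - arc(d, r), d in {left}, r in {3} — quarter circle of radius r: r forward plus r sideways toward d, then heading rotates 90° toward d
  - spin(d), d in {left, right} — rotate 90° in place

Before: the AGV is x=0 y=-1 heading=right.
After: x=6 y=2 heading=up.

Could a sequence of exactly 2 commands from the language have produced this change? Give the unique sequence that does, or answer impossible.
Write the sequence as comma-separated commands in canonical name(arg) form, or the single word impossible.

straight(3), arc(left, 3)

key: order matters: swapping straight(3) and arc(left, 3) lands elsewhere
initial: x=0 y=-1 heading=right
1. straight(3) → x=3 y=-1 heading=right
2. arc(left, 3) → x=6 y=2 heading=up
all 25 alternatives checked — unique.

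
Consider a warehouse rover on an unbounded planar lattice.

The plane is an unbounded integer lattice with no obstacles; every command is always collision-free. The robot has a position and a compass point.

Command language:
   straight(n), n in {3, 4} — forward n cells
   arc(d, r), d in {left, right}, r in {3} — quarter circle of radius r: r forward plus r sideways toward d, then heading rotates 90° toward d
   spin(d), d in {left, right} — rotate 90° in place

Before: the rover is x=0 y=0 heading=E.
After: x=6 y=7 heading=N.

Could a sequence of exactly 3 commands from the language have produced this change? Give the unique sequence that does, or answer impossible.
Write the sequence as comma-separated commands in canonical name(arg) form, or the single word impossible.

straight(3), arc(left, 3), straight(4)

key: order matters: swapping straight(3) and straight(4) lands elsewhere
t0: x=0 y=0 heading=E
[1] after straight(3): x=3 y=0 heading=E
[2] after arc(left, 3): x=6 y=3 heading=N
[3] after straight(4): x=6 y=7 heading=N
no other 3-command option fits: unique.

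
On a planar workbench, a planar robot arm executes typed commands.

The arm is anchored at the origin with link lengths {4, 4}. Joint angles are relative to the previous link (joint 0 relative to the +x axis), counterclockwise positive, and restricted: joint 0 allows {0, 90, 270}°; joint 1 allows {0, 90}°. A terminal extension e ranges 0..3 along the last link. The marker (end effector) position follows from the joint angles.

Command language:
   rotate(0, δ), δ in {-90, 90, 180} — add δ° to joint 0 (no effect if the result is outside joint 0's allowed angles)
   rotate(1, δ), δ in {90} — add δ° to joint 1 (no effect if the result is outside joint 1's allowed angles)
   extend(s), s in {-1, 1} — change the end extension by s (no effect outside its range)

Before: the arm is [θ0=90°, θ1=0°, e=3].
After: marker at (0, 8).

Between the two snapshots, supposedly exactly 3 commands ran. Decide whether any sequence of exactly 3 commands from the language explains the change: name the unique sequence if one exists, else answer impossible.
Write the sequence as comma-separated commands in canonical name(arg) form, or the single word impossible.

extend(-1), extend(-1), extend(-1)

initial: [θ0=90°, θ1=0°, e=3]
[1] after extend(-1): [θ0=90°, θ1=0°, e=2]
[2] after extend(-1): [θ0=90°, θ1=0°, e=1]
[3] after extend(-1): [θ0=90°, θ1=0°, e=0]
no rival 3-sequence matches.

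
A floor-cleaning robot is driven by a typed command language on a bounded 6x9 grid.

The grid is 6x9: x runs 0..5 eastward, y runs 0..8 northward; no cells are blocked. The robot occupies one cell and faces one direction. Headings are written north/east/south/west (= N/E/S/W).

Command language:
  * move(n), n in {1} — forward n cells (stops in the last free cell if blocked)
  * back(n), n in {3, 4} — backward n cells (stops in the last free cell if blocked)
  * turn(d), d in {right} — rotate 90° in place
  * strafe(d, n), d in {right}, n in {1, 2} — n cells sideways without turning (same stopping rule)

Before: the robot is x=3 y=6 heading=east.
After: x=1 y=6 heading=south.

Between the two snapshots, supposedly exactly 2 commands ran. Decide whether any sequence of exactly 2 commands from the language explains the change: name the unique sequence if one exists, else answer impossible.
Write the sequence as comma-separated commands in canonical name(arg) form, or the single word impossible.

key: order matters: swapping turn(right) and strafe(right, 2) lands elsewhere
initial: x=3 y=6 heading=east
[1] after turn(right): x=3 y=6 heading=south
[2] after strafe(right, 2): x=1 y=6 heading=south
no rival 2-sequence matches.

turn(right), strafe(right, 2)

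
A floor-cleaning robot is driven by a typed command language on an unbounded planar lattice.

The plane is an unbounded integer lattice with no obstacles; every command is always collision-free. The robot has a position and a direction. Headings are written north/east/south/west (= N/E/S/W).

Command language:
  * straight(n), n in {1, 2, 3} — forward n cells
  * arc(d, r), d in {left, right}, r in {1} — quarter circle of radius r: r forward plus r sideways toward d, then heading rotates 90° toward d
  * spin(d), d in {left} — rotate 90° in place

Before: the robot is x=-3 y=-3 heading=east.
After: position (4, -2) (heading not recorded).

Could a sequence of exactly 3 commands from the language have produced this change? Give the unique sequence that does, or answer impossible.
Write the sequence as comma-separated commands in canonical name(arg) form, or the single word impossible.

key: running arc(left, 1) before straight(3) would end elsewhere — order is forced
begin: x=-3 y=-3 heading=east
t=1 straight(3) ⇒ x=0 y=-3 heading=east
t=2 straight(3) ⇒ x=3 y=-3 heading=east
t=3 arc(left, 1) ⇒ x=4 y=-2 heading=north
all 216 alternatives checked — unique.

straight(3), straight(3), arc(left, 1)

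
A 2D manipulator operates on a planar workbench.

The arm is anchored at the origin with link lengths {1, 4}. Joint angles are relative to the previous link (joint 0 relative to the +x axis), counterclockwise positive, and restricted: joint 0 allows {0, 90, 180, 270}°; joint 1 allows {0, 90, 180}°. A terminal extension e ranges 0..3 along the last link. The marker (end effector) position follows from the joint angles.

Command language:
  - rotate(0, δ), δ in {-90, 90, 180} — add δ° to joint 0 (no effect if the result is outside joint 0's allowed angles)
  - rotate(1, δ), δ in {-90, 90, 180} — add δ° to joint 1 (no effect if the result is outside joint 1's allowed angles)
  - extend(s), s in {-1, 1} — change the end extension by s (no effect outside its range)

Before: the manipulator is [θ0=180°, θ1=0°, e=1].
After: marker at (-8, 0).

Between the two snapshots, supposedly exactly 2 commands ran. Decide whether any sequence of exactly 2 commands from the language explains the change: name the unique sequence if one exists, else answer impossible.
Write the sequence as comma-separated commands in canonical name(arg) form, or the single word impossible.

initial: [θ0=180°, θ1=0°, e=1]
t=1 extend(1) ⇒ [θ0=180°, θ1=0°, e=2]
t=2 extend(1) ⇒ [θ0=180°, θ1=0°, e=3]
uniquely the one of 64 2-step routes that fits.

extend(1), extend(1)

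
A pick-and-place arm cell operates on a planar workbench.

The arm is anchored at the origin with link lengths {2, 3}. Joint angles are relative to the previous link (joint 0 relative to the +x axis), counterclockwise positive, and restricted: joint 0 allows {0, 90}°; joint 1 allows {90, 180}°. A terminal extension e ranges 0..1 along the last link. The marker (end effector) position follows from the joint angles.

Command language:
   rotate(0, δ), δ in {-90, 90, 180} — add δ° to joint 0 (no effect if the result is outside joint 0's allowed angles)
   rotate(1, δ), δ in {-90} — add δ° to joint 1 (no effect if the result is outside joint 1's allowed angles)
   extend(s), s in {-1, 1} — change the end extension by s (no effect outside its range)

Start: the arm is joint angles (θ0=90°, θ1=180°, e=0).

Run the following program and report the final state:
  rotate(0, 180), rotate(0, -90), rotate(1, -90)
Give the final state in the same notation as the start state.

joint angles (θ0=0°, θ1=90°, e=0)

from: joint angles (θ0=90°, θ1=180°, e=0)
1. rotate(0, 180) → joint angles (θ0=90°, θ1=180°, e=0)
2. rotate(0, -90) → joint angles (θ0=0°, θ1=180°, e=0)
3. rotate(1, -90) → joint angles (θ0=0°, θ1=90°, e=0)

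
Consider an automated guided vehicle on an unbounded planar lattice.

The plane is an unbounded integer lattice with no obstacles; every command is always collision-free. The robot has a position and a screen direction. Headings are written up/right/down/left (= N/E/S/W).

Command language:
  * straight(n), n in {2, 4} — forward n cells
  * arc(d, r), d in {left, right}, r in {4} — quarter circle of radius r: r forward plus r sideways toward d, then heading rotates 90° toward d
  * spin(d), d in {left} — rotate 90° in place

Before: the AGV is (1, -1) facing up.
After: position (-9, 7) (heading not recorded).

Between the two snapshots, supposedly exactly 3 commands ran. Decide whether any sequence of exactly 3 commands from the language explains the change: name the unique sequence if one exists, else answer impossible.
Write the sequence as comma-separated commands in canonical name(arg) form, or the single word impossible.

arc(left, 4), straight(2), arc(right, 4)

key: running arc(right, 4) before arc(left, 4) would end elsewhere — order is forced
initial: (1, -1) facing up
t=1 arc(left, 4) ⇒ (-3, 3) facing left
t=2 straight(2) ⇒ (-5, 3) facing left
t=3 arc(right, 4) ⇒ (-9, 7) facing up
uniquely the one of 125 3-step routes that fits.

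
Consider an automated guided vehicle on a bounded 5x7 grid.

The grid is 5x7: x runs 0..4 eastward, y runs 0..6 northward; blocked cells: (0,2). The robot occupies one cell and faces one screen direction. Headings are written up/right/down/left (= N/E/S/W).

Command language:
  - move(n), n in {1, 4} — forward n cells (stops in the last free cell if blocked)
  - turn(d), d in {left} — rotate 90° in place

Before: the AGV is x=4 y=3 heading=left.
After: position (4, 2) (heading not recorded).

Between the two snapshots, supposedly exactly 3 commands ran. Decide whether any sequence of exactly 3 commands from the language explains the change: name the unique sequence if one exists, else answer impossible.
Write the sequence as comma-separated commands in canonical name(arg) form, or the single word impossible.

turn(left), move(1), turn(left)

initial: x=4 y=3 heading=left
1. turn(left) → x=4 y=3 heading=down
2. move(1) → x=4 y=2 heading=down
3. turn(left) → x=4 y=2 heading=right
all 27 alternatives checked — unique.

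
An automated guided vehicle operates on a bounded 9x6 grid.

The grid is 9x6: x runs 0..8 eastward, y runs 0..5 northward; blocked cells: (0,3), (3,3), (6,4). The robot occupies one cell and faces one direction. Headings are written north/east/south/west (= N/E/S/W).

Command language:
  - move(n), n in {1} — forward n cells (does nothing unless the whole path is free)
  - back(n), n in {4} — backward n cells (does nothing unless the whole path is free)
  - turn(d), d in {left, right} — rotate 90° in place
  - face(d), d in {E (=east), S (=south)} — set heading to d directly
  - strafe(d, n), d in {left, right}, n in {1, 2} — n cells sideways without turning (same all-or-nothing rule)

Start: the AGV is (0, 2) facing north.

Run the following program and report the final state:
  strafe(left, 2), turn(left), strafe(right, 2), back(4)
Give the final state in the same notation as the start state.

(4, 2) facing west

start: (0, 2) facing north
[1] after strafe(left, 2): (0, 2) facing north
[2] after turn(left): (0, 2) facing west
[3] after strafe(right, 2): (0, 2) facing west
[4] after back(4): (4, 2) facing west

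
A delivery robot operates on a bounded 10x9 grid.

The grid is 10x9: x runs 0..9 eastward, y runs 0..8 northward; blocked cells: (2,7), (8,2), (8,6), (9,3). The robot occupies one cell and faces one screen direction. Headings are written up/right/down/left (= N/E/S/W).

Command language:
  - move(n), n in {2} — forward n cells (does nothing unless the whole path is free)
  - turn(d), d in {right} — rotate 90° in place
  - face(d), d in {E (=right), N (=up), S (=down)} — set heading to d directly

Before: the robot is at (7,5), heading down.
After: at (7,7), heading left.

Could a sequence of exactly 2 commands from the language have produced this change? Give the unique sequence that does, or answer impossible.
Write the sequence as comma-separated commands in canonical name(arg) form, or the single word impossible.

impossible

every 2-command combo misses the target.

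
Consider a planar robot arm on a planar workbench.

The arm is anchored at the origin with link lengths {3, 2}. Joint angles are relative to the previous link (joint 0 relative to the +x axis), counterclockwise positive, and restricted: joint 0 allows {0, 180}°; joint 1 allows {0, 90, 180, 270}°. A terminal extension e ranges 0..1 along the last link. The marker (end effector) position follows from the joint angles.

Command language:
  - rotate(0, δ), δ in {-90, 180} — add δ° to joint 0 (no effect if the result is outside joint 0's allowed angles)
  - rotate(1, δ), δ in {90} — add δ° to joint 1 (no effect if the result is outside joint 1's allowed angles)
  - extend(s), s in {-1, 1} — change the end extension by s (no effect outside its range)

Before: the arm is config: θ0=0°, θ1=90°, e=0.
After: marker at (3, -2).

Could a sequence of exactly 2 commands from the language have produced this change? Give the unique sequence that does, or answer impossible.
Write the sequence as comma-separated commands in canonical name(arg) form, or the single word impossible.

rotate(1, 90), rotate(1, 90)

start: config: θ0=0°, θ1=90°, e=0
[1] after rotate(1, 90): config: θ0=0°, θ1=180°, e=0
[2] after rotate(1, 90): config: θ0=0°, θ1=270°, e=0
uniquely the one of 25 2-step routes that fits.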